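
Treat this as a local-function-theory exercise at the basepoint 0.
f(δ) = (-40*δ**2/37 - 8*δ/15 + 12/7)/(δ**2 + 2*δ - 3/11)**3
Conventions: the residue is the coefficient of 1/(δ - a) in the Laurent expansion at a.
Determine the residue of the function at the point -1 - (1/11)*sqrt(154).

The factor δ**2 + 2*δ - 3/11 splits as (δ - a)(δ - a') with a = -1 - (1/11)*sqrt(154), a' = -1 + (1/11)*sqrt(154). At the order-3 pole a set g(δ) = (δ - a)^3*f(δ) = [-40*δ**2/37 - 8*δ/15 + 12/7] / (δ - a')^3.
Order-3 pole: residue = g''(a)/2; g''(-1 - (1/11)*sqrt(154)) = -(190993/7106960)*sqrt(154), so the residue is -(190993/14213920)*sqrt(154).

The residue is -(190993/14213920)*sqrt(154).


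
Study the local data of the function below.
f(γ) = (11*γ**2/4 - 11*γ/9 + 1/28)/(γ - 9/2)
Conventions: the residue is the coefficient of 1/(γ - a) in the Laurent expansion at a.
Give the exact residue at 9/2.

The residue is 5625/112.

At the order-1 pole 9/2 set g(γ) = (γ - (9/2))*f(γ) = 11*γ**2/4 - 11*γ/9 + 1/28.
Simple pole: residue = g(a) at a = 9/2, which is 5625/112.


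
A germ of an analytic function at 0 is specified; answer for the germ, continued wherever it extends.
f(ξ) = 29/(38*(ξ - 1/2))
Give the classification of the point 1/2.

The denominator factor ξ - 1/2 vanishes at 1/2 and appears to the power 1; the numerator there equals 29/38, nonzero, and no other factor vanishes.
Hence a pole whose order is the multiplicity, 1.

The point is a pole of order 1.


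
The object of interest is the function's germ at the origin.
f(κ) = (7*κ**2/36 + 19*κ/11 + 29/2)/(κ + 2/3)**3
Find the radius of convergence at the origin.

Denominator factor (κ + 2/3)^3: pole of order 3 at -2/3, modulus 2/3.
The radius of convergence is the smallest modulus among the singular points: 2/3.

The radius of convergence is 2/3.


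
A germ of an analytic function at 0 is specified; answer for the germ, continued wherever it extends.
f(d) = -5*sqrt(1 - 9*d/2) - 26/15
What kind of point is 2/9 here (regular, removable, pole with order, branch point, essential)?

The point is an algebraic (square-root) branch point.

The term (-5)*sqrt(1 - d/(2/9)) has argument 1 - 2/9/(2/9) = 0 at 2/9: a square-root (algebraic, two-sheeted) branch point; the remaining terms are analytic or single-valued there.


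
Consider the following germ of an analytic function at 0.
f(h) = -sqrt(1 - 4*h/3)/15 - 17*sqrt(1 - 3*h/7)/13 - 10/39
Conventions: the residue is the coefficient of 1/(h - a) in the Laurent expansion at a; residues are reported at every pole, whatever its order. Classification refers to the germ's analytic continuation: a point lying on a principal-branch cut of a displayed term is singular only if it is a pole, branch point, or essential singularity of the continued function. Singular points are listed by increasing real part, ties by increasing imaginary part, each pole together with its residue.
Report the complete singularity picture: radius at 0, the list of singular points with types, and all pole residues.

Radius of convergence at 0: 3/4.
At 3/4: an algebraic (square-root) branch point.
At 7/3: an algebraic (square-root) branch point.

Branch term (-17/13)*sqrt(1 - h/(7/3)): its argument vanishes at h = 7/3, a square-root branch point, modulus 7/3.
Branch term (-1/15)*sqrt(1 - h/(3/4)): its argument vanishes at h = 3/4, a square-root branch point, modulus 3/4.
The radius of convergence is the smallest modulus among the singular points: 3/4.
List the singular points by increasing real part (a conjugate pair: the negative imaginary part first).


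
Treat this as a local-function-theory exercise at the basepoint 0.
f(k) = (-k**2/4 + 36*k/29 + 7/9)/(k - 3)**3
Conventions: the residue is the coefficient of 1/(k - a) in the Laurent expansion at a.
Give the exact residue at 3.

The residue is -1/4.

At the order-3 pole 3 set g(k) = (k - (3))^3*f(k) = -k**2/4 + 36*k/29 + 7/9.
Order-3 pole: residue = g''(a)/2; g''(3) = -1/2, so the residue is -1/4.


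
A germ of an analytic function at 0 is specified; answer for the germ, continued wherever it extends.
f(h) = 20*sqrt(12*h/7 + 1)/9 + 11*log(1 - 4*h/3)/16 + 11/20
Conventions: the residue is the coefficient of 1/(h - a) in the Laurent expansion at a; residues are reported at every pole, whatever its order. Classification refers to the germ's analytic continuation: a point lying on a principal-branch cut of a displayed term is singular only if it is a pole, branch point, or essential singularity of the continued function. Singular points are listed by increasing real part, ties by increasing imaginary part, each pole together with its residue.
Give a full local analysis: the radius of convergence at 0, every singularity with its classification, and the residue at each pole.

Radius of convergence at 0: 7/12.
At -7/12: an algebraic (square-root) branch point.
At 3/4: a logarithmic branch point.

Branch term (11/16)*log(1 - h/(3/4)): its argument vanishes at h = 3/4, a logarithmic branch point, modulus 3/4.
Branch term (20/9)*sqrt(1 - h/(-7/12)): its argument vanishes at h = -7/12, a square-root branch point, modulus 7/12.
The radius of convergence is the smallest modulus among the singular points: 7/12.
List the singular points by increasing real part (a conjugate pair: the negative imaginary part first).


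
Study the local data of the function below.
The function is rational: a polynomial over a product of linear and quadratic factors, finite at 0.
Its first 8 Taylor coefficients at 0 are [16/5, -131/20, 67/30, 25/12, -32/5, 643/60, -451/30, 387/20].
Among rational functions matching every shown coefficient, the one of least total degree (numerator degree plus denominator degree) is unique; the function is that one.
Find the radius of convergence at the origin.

The radius of convergence is 1.

No rational of total degree below 4 reproduces all 8 coefficients; solving the [2/2] Pade equations on them gives f(δ) = (-23*δ**2/3 - 3*δ/20 + 16/5)/(δ + 1)**2, whose expansion matches every shown term.
Denominator factor (δ + 1)^2: pole of order 2 at -1, modulus 1.
The radius of convergence is the smallest modulus among the singular points: 1.


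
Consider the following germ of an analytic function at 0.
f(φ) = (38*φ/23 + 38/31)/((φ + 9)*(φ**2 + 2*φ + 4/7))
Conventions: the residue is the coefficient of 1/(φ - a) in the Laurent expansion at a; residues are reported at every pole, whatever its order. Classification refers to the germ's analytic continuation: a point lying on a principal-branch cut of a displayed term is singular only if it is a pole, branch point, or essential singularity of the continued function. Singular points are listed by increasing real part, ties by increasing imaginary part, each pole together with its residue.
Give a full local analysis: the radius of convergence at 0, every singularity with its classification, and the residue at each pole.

Denominator factor (φ + 9): pole of order 1 at -9, modulus 9.
Denominator factor (φ**2 + 2*φ + 4/7): discriminant 12/7, real irrational roots -1 + (1/7)*sqrt(21) and -1 - (1/7)*sqrt(21); poles of order 1, moduli 1 - (1/7)*sqrt(21) and 1 + (1/7)*sqrt(21).
The radius of convergence is the smallest modulus among the singular points: 1 - (1/7)*sqrt(21).
At the order-1 pole -9 set g(φ) = (φ - (-9))*f(φ) = (38*φ/23 + 38/31)/(φ**2 + 2*φ + 4/7).
Simple pole: residue = g(a) at a = -9, which is -68096/317285.
The factor φ**2 + 2*φ + 4/7 splits as (φ - a)(φ - a') with a = -1 - (1/7)*sqrt(21), a' = -1 + (1/7)*sqrt(21). At the order-1 pole a set g(φ) = (φ - a)*f(φ) = [(38*φ/23 + 38/31)/(φ + 9)] / (φ - a').
Simple pole: residue = g(a) at a = -1 - (1/7)*sqrt(21), which is 34048/317285 + (10279/951855)*sqrt(21).
The factor φ**2 + 2*φ + 4/7 splits as (φ - a)(φ - a') with a = -1 + (1/7)*sqrt(21), a' = -1 - (1/7)*sqrt(21). At the order-1 pole a set g(φ) = (φ - a)*f(φ) = [(38*φ/23 + 38/31)/(φ + 9)] / (φ - a').
Simple pole: residue = g(a) at a = -1 + (1/7)*sqrt(21), which is 34048/317285 - (10279/951855)*sqrt(21).
List the singular points by increasing real part (a conjugate pair: the negative imaginary part first).

Radius of convergence at 0: 1 - (1/7)*sqrt(21).
At -9: a pole of order 1; residue -68096/317285.
At -1 - (1/7)*sqrt(21): a pole of order 1; residue 34048/317285 + (10279/951855)*sqrt(21).
At -1 + (1/7)*sqrt(21): a pole of order 1; residue 34048/317285 - (10279/951855)*sqrt(21).


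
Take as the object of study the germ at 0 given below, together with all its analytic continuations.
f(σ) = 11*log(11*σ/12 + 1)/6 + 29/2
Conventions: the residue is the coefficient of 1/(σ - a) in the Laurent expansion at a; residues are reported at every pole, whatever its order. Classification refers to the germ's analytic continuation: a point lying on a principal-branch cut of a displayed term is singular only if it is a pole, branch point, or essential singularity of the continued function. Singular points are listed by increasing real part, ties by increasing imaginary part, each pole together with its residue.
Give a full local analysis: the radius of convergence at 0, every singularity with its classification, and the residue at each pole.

Radius of convergence at 0: 12/11.
At -12/11: a logarithmic branch point.

Branch term (11/6)*log(1 - σ/(-12/11)): its argument vanishes at σ = -12/11, a logarithmic branch point, modulus 12/11.
The radius of convergence is the smallest modulus among the singular points: 12/11.


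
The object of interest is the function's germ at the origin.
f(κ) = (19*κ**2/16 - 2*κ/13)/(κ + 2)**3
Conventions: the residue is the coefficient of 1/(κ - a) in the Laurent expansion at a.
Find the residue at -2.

At the order-3 pole -2 set g(κ) = (κ - (-2))^3*f(κ) = 19*κ**2/16 - 2*κ/13.
Order-3 pole: residue = g''(a)/2; g''(-2) = 19/8, so the residue is 19/16.

The residue is 19/16.


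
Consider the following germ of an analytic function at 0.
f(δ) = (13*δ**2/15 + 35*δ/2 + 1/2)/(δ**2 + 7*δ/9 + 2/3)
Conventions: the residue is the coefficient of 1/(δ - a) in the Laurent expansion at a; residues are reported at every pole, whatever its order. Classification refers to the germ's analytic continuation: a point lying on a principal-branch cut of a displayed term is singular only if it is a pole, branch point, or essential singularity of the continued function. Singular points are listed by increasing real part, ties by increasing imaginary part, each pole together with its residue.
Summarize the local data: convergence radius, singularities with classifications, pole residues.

Denominator factor (δ**2 + 7*δ/9 + 2/3): discriminant -167/81, complex-conjugate roots (-7/18) + ((1/18)*sqrt(167))*i and (-7/18) - ((1/18)*sqrt(167))*i; poles of order 1, moduli (1/3)*sqrt(6) and (1/3)*sqrt(6).
The radius of convergence is the smallest modulus among the singular points: (1/3)*sqrt(6).
The factor δ**2 + 7*δ/9 + 2/3 splits as (δ - a)(δ - a') with a = (-7/18) - ((1/18)*sqrt(167))*i, a' = (-7/18) + ((1/18)*sqrt(167))*i. At the order-1 pole a set g(δ) = (δ - a)*f(δ) = [13*δ**2/15 + 35*δ/2 + 1/2] / (δ - a').
Simple pole: residue = g(a) at a = (-7/18) - ((1/18)*sqrt(167))*i, which is (4543/540) - ((32179/90180)*sqrt(167))*i.
The factor δ**2 + 7*δ/9 + 2/3 splits as (δ - a)(δ - a') with a = (-7/18) + ((1/18)*sqrt(167))*i, a' = (-7/18) - ((1/18)*sqrt(167))*i. At the order-1 pole a set g(δ) = (δ - a)*f(δ) = [13*δ**2/15 + 35*δ/2 + 1/2] / (δ - a').
Simple pole: residue = g(a) at a = (-7/18) + ((1/18)*sqrt(167))*i, which is (4543/540) + ((32179/90180)*sqrt(167))*i.
List the singular points by increasing real part (a conjugate pair: the negative imaginary part first).

Radius of convergence at 0: (1/3)*sqrt(6).
At (-7/18) - ((1/18)*sqrt(167))*i: a pole of order 1; residue (4543/540) - ((32179/90180)*sqrt(167))*i.
At (-7/18) + ((1/18)*sqrt(167))*i: a pole of order 1; residue (4543/540) + ((32179/90180)*sqrt(167))*i.


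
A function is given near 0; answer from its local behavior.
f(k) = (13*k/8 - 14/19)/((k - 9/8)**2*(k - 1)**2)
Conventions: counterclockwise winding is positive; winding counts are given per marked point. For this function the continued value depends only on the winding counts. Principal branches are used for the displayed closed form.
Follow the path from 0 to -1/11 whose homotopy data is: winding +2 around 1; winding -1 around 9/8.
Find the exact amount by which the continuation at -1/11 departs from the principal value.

The function is rational, hence single-valued: continuing it around any pole returns the same value, so the difference is 0.

Continued minus principal equals 0.


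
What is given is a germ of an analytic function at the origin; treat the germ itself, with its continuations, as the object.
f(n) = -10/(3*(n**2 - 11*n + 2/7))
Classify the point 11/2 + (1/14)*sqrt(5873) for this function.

The denominator factor n**2 - 11*n + 2/7 vanishes at 11/2 + (1/14)*sqrt(5873) and appears to the power 1; the numerator there equals -10/3, nonzero, and no other factor vanishes.
Hence a pole whose order is the multiplicity, 1.

The point is a pole of order 1.


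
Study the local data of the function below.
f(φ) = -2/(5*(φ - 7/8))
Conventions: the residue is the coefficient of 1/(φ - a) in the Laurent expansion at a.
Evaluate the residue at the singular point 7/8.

The residue is -2/5.

At the order-1 pole 7/8 set g(φ) = (φ - (7/8))*f(φ) = -2/5.
Simple pole: residue = g(a) at a = 7/8, which is -2/5.


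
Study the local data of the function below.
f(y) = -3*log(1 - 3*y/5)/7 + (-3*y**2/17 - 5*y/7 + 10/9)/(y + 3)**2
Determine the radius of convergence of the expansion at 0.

The radius of convergence is 5/3.

Denominator factor (y + 3)^2: pole of order 2 at -3, modulus 3.
Branch term (-3/7)*log(1 - y/(5/3)): its argument vanishes at y = 5/3, a logarithmic branch point, modulus 5/3.
The radius of convergence is the smallest modulus among the singular points: 5/3.


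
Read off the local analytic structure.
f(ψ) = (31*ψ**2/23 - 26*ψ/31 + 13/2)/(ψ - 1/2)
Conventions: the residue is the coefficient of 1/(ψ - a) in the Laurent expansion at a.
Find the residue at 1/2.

The residue is 18303/2852.

At the order-1 pole 1/2 set g(ψ) = (ψ - (1/2))*f(ψ) = 31*ψ**2/23 - 26*ψ/31 + 13/2.
Simple pole: residue = g(a) at a = 1/2, which is 18303/2852.


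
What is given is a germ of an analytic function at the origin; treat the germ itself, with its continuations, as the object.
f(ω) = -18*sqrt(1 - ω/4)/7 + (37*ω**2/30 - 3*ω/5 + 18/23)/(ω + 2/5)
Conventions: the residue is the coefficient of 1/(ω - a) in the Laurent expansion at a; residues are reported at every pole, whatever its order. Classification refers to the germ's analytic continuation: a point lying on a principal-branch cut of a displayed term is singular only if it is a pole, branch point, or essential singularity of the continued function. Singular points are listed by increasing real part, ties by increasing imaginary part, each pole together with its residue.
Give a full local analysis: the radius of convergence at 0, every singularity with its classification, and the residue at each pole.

Radius of convergence at 0: 2/5.
At -2/5: a pole of order 1; residue 10522/8625.
At 4: an algebraic (square-root) branch point.

Denominator factor (ω + 2/5): pole of order 1 at -2/5, modulus 2/5.
Branch term (-18/7)*sqrt(1 - ω/(4)): its argument vanishes at ω = 4, a square-root branch point, modulus 4.
The radius of convergence is the smallest modulus among the singular points: 2/5.
The branch term is analytic at -2/5 and contributes nothing to the residue; only the rational part matters.
At the order-1 pole -2/5 set g(ω) = (ω - (-2/5))*(rational part) = 37*ω**2/30 - 3*ω/5 + 18/23.
Simple pole: residue = g(a) at a = -2/5, which is 10522/8625.
List the singular points by increasing real part (a conjugate pair: the negative imaginary part first).


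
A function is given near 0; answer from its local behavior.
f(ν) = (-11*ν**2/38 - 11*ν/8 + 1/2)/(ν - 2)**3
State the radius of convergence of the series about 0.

Denominator factor (ν - 2)^3: pole of order 3 at 2, modulus 2.
The radius of convergence is the smallest modulus among the singular points: 2.

The radius of convergence is 2.


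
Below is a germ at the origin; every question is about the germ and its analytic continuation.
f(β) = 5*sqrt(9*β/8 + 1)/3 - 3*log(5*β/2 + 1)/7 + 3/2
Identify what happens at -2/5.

The point is a logarithmic branch point.

The term (-3/7)*log(1 - β/(-2/5)) has argument 1 - -2/5/(-2/5) = 0 at -2/5: a logarithmic (infinitely-sheeted) branch point; the remaining terms are analytic or single-valued there.


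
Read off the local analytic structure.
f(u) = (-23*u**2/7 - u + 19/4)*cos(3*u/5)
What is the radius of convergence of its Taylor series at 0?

The factor cos(3*u/5) is entire and contributes no finite singular point.
The polynomial part has no poles.
No finite singular points: the Taylor series at 0 converges everywhere.

The radius of convergence is infinite.


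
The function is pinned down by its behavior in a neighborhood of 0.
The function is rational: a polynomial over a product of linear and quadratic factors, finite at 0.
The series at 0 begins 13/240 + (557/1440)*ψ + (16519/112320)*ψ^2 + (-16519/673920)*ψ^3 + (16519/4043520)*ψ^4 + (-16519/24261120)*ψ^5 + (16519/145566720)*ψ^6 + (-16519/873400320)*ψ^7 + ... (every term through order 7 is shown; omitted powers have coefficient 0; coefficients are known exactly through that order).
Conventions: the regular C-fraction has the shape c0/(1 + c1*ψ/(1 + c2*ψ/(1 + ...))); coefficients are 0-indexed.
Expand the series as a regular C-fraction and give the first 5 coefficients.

Taylor coefficients (read off): a_0 = 13/240, a_1 = 557/1440, a_2 = 16519/112320, a_3 = -16519/673920, a_4 = 16519/4043520.
c0 = a_0 = 13/240. Peel one level at a time: if S = 1 + c*ψ/S' with S'(0) = 1, then c is the ψ-coefficient of S and S' = c*ψ/(S - 1).
S_1 = c0/f = 1 + (-557/78)*ψ + (48955/1014)*ψ^2 + ...; c1 = -557/78.
S_2 = c1*ψ/(S_1 - 1) = 1 + (48955/7241)*ψ + (10902540/52432081)*ψ^2 + ...; c2 = 48955/7241.
S_3 = c2*ψ/(S_2 - 1) = 1 + (-2180508/70896631)*ψ + (287827056/16200962089)*ψ^2 + ...; c3 = -2180508/70896631.
S_4 = c3*ψ/(S_3 - 1) = 1 + (73524/127283)*ψ + ...; c4 = 73524/127283.

The regular C-fraction coefficients are [13/240, -557/78, 48955/7241, -2180508/70896631, 73524/127283].


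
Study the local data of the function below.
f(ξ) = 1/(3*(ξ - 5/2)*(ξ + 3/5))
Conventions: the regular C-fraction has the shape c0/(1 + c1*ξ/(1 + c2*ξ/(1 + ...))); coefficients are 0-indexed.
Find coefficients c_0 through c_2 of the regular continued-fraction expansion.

Taylor coefficients (expand at 0): a_0 = -2/9, a_1 = 38/135, a_2 = -1022/2025.
c0 = a_0 = -2/9. Peel one level at a time: if S = 1 + c*ξ/S' with S'(0) = 1, then c is the ξ-coefficient of S and S' = c*ξ/(S - 1).
S_1 = c0/f = 1 + (19/15)*ξ + (-2/3)*ξ^2 + ...; c1 = 19/15.
S_2 = c1*ξ/(S_1 - 1) = 1 + (10/19)*ξ + ...; c2 = 10/19.

The regular C-fraction coefficients are [-2/9, 19/15, 10/19].


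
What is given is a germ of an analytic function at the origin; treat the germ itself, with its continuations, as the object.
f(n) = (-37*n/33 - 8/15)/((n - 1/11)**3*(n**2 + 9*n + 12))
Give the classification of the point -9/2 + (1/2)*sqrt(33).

The denominator factor n**2 + 9*n + 12 vanishes at -9/2 + (1/2)*sqrt(33) and appears to the power 1; the numerator there equals 1489/330 - (37/66)*sqrt(33), nonzero, and no other factor vanishes.
Hence a pole whose order is the multiplicity, 1.

The point is a pole of order 1.


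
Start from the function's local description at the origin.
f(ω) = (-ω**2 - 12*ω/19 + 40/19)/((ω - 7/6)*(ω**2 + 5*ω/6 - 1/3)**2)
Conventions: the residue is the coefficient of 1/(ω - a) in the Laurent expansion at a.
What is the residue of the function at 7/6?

At the order-1 pole 7/6 set g(ω) = (ω - (7/6))*f(ω) = (-ω**2 - 12*ω/19 + 40/19)/(ω**2 + 5*ω/6 - 1/3)**2.
Simple pole: residue = g(a) at a = 7/6, which is 5/2736.

The residue is 5/2736.


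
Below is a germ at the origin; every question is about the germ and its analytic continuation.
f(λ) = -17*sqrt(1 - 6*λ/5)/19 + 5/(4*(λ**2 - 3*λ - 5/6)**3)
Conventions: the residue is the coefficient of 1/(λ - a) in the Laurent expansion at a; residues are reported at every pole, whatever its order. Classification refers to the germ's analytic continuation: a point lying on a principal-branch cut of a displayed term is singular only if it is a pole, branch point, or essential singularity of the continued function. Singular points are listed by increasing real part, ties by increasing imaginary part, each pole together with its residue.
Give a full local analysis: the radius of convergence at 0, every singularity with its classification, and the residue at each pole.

Radius of convergence at 0: -3/2 + (1/6)*sqrt(111).
At 3/2 - (1/6)*sqrt(111): a pole of order 3; residue -(135/101306)*sqrt(111).
At 5/6: an algebraic (square-root) branch point.
At 3/2 + (1/6)*sqrt(111): a pole of order 3; residue (135/101306)*sqrt(111).

Denominator factor (λ**2 - 3*λ - 5/6)^3: discriminant 37/3, real irrational roots 3/2 + (1/6)*sqrt(111) and 3/2 - (1/6)*sqrt(111); poles of order 3, moduli 3/2 + (1/6)*sqrt(111) and -3/2 + (1/6)*sqrt(111).
Branch term (-17/19)*sqrt(1 - λ/(5/6)): its argument vanishes at λ = 5/6, a square-root branch point, modulus 5/6.
The radius of convergence is the smallest modulus among the singular points: -3/2 + (1/6)*sqrt(111).
The branch term is analytic at 3/2 - (1/6)*sqrt(111) and contributes nothing to the residue; only the rational part matters.
The factor λ**2 - 3*λ - 5/6 splits as (λ - a)(λ - a') with a = 3/2 - (1/6)*sqrt(111), a' = 3/2 + (1/6)*sqrt(111). At the order-3 pole a set g(λ) = (λ - a)^3*(rational part) = [5/4] / (λ - a')^3.
Order-3 pole: residue = g''(a)/2; g''(3/2 - (1/6)*sqrt(111)) = -(135/50653)*sqrt(111), so the residue is -(135/101306)*sqrt(111).
The branch term is analytic at 3/2 + (1/6)*sqrt(111) and contributes nothing to the residue; only the rational part matters.
The factor λ**2 - 3*λ - 5/6 splits as (λ - a)(λ - a') with a = 3/2 + (1/6)*sqrt(111), a' = 3/2 - (1/6)*sqrt(111). At the order-3 pole a set g(λ) = (λ - a)^3*(rational part) = [5/4] / (λ - a')^3.
Order-3 pole: residue = g''(a)/2; g''(3/2 + (1/6)*sqrt(111)) = (135/50653)*sqrt(111), so the residue is (135/101306)*sqrt(111).
List the singular points by increasing real part (a conjugate pair: the negative imaginary part first).


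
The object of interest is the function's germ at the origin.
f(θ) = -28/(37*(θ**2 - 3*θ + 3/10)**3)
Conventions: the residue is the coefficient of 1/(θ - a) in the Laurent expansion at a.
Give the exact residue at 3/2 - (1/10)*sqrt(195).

The factor θ**2 - 3*θ + 3/10 splits as (θ - a)(θ - a') with a = 3/2 - (1/10)*sqrt(195), a' = 3/2 + (1/10)*sqrt(195). At the order-3 pole a set g(θ) = (θ - a)^3*f(θ) = [-28/37] / (θ - a')^3.
Order-3 pole: residue = g''(a)/2; g''(3/2 - (1/10)*sqrt(195)) = (2800/731601)*sqrt(195), so the residue is (1400/731601)*sqrt(195).

The residue is (1400/731601)*sqrt(195).


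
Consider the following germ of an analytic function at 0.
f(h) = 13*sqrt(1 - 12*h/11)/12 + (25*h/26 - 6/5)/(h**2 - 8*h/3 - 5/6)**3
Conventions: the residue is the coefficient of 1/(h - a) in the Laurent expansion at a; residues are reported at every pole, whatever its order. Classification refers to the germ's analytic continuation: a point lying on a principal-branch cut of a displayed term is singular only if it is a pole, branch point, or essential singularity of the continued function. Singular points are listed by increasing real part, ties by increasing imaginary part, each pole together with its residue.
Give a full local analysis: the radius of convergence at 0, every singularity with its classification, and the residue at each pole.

Denominator factor (h**2 - 8*h/3 - 5/6)^3: discriminant 94/9, real irrational roots 4/3 + (1/6)*sqrt(94) and 4/3 - (1/6)*sqrt(94); poles of order 3, moduli 4/3 + (1/6)*sqrt(94) and -4/3 + (1/6)*sqrt(94).
Branch term (13/12)*sqrt(1 - h/(11/12)): its argument vanishes at h = 11/12, a square-root branch point, modulus 11/12.
The radius of convergence is the smallest modulus among the singular points: -4/3 + (1/6)*sqrt(94).
The branch term is analytic at 4/3 - (1/6)*sqrt(94) and contributes nothing to the residue; only the rational part matters.
The factor h**2 - 8*h/3 - 5/6 splits as (h - a)(h - a') with a = 4/3 - (1/6)*sqrt(94), a' = 4/3 + (1/6)*sqrt(94). At the order-3 pole a set g(h) = (h - a)^3*(rational part) = [25*h/26 - 6/5] / (h - a')^3.
Order-3 pole: residue = g''(a)/2; g''(4/3 - (1/6)*sqrt(94)) = -(1944/6748495)*sqrt(94), so the residue is -(972/6748495)*sqrt(94).
The branch term is analytic at 4/3 + (1/6)*sqrt(94) and contributes nothing to the residue; only the rational part matters.
The factor h**2 - 8*h/3 - 5/6 splits as (h - a)(h - a') with a = 4/3 + (1/6)*sqrt(94), a' = 4/3 - (1/6)*sqrt(94). At the order-3 pole a set g(h) = (h - a)^3*(rational part) = [25*h/26 - 6/5] / (h - a')^3.
Order-3 pole: residue = g''(a)/2; g''(4/3 + (1/6)*sqrt(94)) = (1944/6748495)*sqrt(94), so the residue is (972/6748495)*sqrt(94).
List the singular points by increasing real part (a conjugate pair: the negative imaginary part first).

Radius of convergence at 0: -4/3 + (1/6)*sqrt(94).
At 4/3 - (1/6)*sqrt(94): a pole of order 3; residue -(972/6748495)*sqrt(94).
At 11/12: an algebraic (square-root) branch point.
At 4/3 + (1/6)*sqrt(94): a pole of order 3; residue (972/6748495)*sqrt(94).


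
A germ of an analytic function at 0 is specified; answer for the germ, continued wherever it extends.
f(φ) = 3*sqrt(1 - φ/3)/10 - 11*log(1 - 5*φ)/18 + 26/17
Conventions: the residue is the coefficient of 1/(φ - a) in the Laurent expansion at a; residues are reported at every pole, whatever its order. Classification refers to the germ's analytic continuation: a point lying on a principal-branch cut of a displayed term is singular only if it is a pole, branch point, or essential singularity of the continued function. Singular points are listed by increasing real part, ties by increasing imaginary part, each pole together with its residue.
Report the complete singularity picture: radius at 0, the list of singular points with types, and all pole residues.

Radius of convergence at 0: 1/5.
At 1/5: a logarithmic branch point.
At 3: an algebraic (square-root) branch point.

Branch term (3/10)*sqrt(1 - φ/(3)): its argument vanishes at φ = 3, a square-root branch point, modulus 3.
Branch term (-11/18)*log(1 - φ/(1/5)): its argument vanishes at φ = 1/5, a logarithmic branch point, modulus 1/5.
The radius of convergence is the smallest modulus among the singular points: 1/5.
List the singular points by increasing real part (a conjugate pair: the negative imaginary part first).


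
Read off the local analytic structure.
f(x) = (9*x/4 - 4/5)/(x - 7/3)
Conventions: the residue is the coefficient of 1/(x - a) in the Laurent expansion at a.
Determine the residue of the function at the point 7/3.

The residue is 89/20.

At the order-1 pole 7/3 set g(x) = (x - (7/3))*f(x) = 9*x/4 - 4/5.
Simple pole: residue = g(a) at a = 7/3, which is 89/20.


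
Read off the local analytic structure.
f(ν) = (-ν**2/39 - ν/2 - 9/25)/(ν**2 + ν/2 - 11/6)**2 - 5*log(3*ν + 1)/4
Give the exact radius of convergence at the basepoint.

The radius of convergence is 1/3.

Denominator factor (ν**2 + ν/2 - 11/6)^2: discriminant 91/12, real irrational roots -1/4 + (1/12)*sqrt(273) and -1/4 - (1/12)*sqrt(273); poles of order 2, moduli -1/4 + (1/12)*sqrt(273) and 1/4 + (1/12)*sqrt(273).
Branch term (-5/4)*log(1 - ν/(-1/3)): its argument vanishes at ν = -1/3, a logarithmic branch point, modulus 1/3.
The radius of convergence is the smallest modulus among the singular points: 1/3.


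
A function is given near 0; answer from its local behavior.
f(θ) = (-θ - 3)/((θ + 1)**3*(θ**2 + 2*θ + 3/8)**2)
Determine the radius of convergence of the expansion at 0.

Denominator factor (θ + 1)^3: pole of order 3 at -1, modulus 1.
Denominator factor (θ**2 + 2*θ + 3/8)^2: discriminant 5/2, real irrational roots -1 + (1/4)*sqrt(10) and -1 - (1/4)*sqrt(10); poles of order 2, moduli 1 - (1/4)*sqrt(10) and 1 + (1/4)*sqrt(10).
The radius of convergence is the smallest modulus among the singular points: 1 - (1/4)*sqrt(10).

The radius of convergence is 1 - (1/4)*sqrt(10).


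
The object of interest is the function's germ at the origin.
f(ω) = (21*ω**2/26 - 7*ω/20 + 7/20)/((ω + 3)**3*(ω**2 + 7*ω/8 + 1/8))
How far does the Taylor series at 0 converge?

Denominator factor (ω + 3)^3: pole of order 3 at -3, modulus 3.
Denominator factor (ω**2 + 7*ω/8 + 1/8): discriminant 17/64, real irrational roots -7/16 + (1/16)*sqrt(17) and -7/16 - (1/16)*sqrt(17); poles of order 1, moduli 7/16 - (1/16)*sqrt(17) and 7/16 + (1/16)*sqrt(17).
The radius of convergence is the smallest modulus among the singular points: 7/16 - (1/16)*sqrt(17).

The radius of convergence is 7/16 - (1/16)*sqrt(17).


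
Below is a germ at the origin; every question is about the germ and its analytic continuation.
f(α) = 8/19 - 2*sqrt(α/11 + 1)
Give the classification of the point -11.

The point is an algebraic (square-root) branch point.

The term (-2)*sqrt(1 - α/(-11)) has argument 1 - -11/(-11) = 0 at -11: a square-root (algebraic, two-sheeted) branch point; the remaining terms are analytic or single-valued there.


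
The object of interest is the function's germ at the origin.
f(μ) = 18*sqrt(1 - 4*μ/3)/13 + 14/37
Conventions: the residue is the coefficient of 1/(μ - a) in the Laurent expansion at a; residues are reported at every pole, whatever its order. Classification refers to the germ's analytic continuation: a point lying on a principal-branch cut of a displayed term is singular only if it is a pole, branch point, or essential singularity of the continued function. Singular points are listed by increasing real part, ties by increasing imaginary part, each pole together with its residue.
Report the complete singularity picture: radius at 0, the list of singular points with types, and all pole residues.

Branch term (18/13)*sqrt(1 - μ/(3/4)): its argument vanishes at μ = 3/4, a square-root branch point, modulus 3/4.
The radius of convergence is the smallest modulus among the singular points: 3/4.

Radius of convergence at 0: 3/4.
At 3/4: an algebraic (square-root) branch point.


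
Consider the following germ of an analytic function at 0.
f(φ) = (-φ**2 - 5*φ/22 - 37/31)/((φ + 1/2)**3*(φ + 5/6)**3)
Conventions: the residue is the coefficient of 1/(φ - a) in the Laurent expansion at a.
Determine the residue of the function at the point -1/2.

The residue is -1468881/682.

At the order-3 pole -1/2 set g(φ) = (φ - (-1/2))^3*f(φ) = (-φ**2 - 5*φ/22 - 37/31)/(φ + 5/6)**3.
Order-3 pole: residue = g''(a)/2; g''(-1/2) = -1468881/341, so the residue is -1468881/682.


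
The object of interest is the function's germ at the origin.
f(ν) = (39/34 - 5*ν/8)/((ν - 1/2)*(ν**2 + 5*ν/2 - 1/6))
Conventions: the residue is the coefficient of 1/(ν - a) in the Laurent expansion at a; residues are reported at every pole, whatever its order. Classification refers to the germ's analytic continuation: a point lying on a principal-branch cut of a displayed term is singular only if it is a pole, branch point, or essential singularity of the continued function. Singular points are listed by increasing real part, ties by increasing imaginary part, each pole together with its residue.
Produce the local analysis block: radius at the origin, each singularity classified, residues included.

Denominator factor (ν**2 + 5*ν/2 - 1/6): discriminant 83/12, real irrational roots -5/4 + (1/12)*sqrt(249) and -5/4 - (1/12)*sqrt(249); poles of order 1, moduli -5/4 + (1/12)*sqrt(249) and 5/4 + (1/12)*sqrt(249).
Denominator factor (ν - 1/2): pole of order 1 at 1/2, modulus 1/2.
The radius of convergence is the smallest modulus among the singular points: -5/4 + (1/12)*sqrt(249).
The factor ν**2 + 5*ν/2 - 1/6 splits as (ν - a)(ν - a') with a = -5/4 - (1/12)*sqrt(249), a' = -5/4 + (1/12)*sqrt(249). At the order-1 pole a set g(ν) = (ν - a)*f(ν) = [(39/34 - 5*ν/8)/(ν - 1/2)] / (ν - a').
Simple pole: residue = g(a) at a = -5/4 - (1/12)*sqrt(249), which is -681/2176 + (7487/180608)*sqrt(249).
The factor ν**2 + 5*ν/2 - 1/6 splits as (ν - a)(ν - a') with a = -5/4 + (1/12)*sqrt(249), a' = -5/4 - (1/12)*sqrt(249). At the order-1 pole a set g(ν) = (ν - a)*f(ν) = [(39/34 - 5*ν/8)/(ν - 1/2)] / (ν - a').
Simple pole: residue = g(a) at a = -5/4 + (1/12)*sqrt(249), which is -681/2176 - (7487/180608)*sqrt(249).
At the order-1 pole 1/2 set g(ν) = (ν - (1/2))*f(ν) = (39/34 - 5*ν/8)/(ν**2 + 5*ν/2 - 1/6).
Simple pole: residue = g(a) at a = 1/2, which is 681/1088.
List the singular points by increasing real part (a conjugate pair: the negative imaginary part first).

Radius of convergence at 0: -5/4 + (1/12)*sqrt(249).
At -5/4 - (1/12)*sqrt(249): a pole of order 1; residue -681/2176 + (7487/180608)*sqrt(249).
At -5/4 + (1/12)*sqrt(249): a pole of order 1; residue -681/2176 - (7487/180608)*sqrt(249).
At 1/2: a pole of order 1; residue 681/1088.


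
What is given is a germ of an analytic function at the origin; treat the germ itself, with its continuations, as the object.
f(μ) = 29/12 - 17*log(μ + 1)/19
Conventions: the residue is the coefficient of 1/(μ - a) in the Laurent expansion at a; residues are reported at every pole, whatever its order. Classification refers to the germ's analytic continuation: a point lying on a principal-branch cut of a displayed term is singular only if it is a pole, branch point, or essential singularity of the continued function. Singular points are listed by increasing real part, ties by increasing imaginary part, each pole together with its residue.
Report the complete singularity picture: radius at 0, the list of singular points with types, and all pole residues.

Branch term (-17/19)*log(1 - μ/(-1)): its argument vanishes at μ = -1, a logarithmic branch point, modulus 1.
The radius of convergence is the smallest modulus among the singular points: 1.

Radius of convergence at 0: 1.
At -1: a logarithmic branch point.


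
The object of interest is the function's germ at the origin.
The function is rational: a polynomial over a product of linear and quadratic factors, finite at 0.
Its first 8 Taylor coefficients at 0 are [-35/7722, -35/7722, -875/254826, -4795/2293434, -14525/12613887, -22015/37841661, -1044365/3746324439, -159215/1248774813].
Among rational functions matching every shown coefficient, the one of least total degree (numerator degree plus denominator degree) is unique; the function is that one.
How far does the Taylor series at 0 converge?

The radius of convergence is 3.

No rational of total degree below 5 reproduces all 8 coefficients; solving the [0/5] Pade equations on them gives f(x) = -35/(26*(x - 3)**3*(x**2 - 11)), whose expansion matches every shown term.
Denominator factor (x**2 - 11): discriminant 44, real irrational roots sqrt(11) and -sqrt(11); poles of order 1, moduli sqrt(11) and sqrt(11).
Denominator factor (x - 3)^3: pole of order 3 at 3, modulus 3.
The radius of convergence is the smallest modulus among the singular points: 3.


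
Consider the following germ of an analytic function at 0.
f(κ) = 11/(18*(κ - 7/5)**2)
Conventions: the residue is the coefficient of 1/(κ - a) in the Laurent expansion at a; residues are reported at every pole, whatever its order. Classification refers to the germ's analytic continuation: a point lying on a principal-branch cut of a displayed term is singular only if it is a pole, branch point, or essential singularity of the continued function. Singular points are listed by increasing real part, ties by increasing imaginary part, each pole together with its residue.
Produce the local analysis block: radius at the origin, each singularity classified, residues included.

Radius of convergence at 0: 7/5.
At 7/5: a pole of order 2; residue 0.

Denominator factor (κ - 7/5)^2: pole of order 2 at 7/5, modulus 7/5.
The radius of convergence is the smallest modulus among the singular points: 7/5.
At the order-2 pole 7/5 set g(κ) = (κ - (7/5))^2*f(κ) = 11/18.
Order-2 pole: residue = g'(a); g'(7/5) = 0, so the residue is 0.


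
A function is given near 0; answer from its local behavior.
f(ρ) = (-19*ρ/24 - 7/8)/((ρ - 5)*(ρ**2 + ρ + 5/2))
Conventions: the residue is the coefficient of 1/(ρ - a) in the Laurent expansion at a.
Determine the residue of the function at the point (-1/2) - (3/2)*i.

The residue is (29/390) + (41/4680)*i.

The factor ρ**2 + ρ + 5/2 splits as (ρ - a)(ρ - a') with a = (-1/2) - (3/2)*i, a' = (-1/2) + (3/2)*i. At the order-1 pole a set g(ρ) = (ρ - a)*f(ρ) = [(-19*ρ/24 - 7/8)/(ρ - 5)] / (ρ - a').
Simple pole: residue = g(a) at a = (-1/2) - (3/2)*i, which is (29/390) + (41/4680)*i.


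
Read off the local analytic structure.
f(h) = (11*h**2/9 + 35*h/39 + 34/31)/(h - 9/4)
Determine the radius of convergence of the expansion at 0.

Denominator factor (h - 9/4): pole of order 1 at 9/4, modulus 9/4.
The radius of convergence is the smallest modulus among the singular points: 9/4.

The radius of convergence is 9/4.


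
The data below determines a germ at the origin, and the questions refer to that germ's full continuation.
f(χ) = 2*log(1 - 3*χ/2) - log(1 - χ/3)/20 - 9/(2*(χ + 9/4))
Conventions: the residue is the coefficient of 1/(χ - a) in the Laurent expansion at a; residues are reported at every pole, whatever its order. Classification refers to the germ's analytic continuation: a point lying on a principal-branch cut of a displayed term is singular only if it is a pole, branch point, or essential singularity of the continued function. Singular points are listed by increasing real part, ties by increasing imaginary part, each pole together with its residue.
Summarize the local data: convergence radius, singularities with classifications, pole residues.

Denominator factor (χ + 9/4): pole of order 1 at -9/4, modulus 9/4.
Branch term (-1/20)*log(1 - χ/(3)): its argument vanishes at χ = 3, a logarithmic branch point, modulus 3.
Branch term (2)*log(1 - χ/(2/3)): its argument vanishes at χ = 2/3, a logarithmic branch point, modulus 2/3.
The radius of convergence is the smallest modulus among the singular points: 2/3.
The branch terms are analytic at -9/4 and contribute nothing to the residue; only the rational part matters.
At the order-1 pole -9/4 set g(χ) = (χ - (-9/4))*(rational part) = -9/2.
Simple pole: residue = g(a) at a = -9/4, which is -9/2.
List the singular points by increasing real part (a conjugate pair: the negative imaginary part first).

Radius of convergence at 0: 2/3.
At -9/4: a pole of order 1; residue -9/2.
At 2/3: a logarithmic branch point.
At 3: a logarithmic branch point.


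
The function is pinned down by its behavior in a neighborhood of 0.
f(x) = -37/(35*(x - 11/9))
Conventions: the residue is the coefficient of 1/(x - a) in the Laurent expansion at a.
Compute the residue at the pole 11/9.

The residue is -37/35.

At the order-1 pole 11/9 set g(x) = (x - (11/9))*f(x) = -37/35.
Simple pole: residue = g(a) at a = 11/9, which is -37/35.


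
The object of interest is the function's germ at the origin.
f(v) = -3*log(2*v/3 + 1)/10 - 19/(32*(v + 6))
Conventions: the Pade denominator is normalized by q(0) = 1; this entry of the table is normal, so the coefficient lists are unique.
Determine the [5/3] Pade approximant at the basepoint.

Taylor coefficients needed (expand at 0): a_0 = -19/192, a_1 = -1057/5760, a_2 = 2209/34560, a_3 = -6049/207360, a_4 = 18337/1244160, a_5 = -294437/37324800, a_6 = 196513/44789760, a_7 = -4717927/1881169920, a_8 = 2359201/1612431360.
Write the denominator as Q(v) = 1 + q1*v + q2*v^2 + q3*v^3. Requiring Q*f - P = O(v^9) with deg P <= 5 kills the coefficients of v^6..v^8 in Q*f:
  v^6: a_6 + q1*a_5 + q2*a_4 + q3*a_3 = 0, i.e. 196513/44789760 + (-294437/37324800)*q1 + (18337/1244160)*q2 + (-6049/207360)*q3 = 0.
  v^7: a_7 + q1*a_6 + q2*a_5 + q3*a_4 = 0, i.e. -4717927/1881169920 + (196513/44789760)*q1 + (-294437/37324800)*q2 + (18337/1244160)*q3 = 0.
  v^8: a_8 + q1*a_7 + q2*a_6 + q3*a_5 = 0, i.e. 2359201/1612431360 + (-4717927/1881169920)*q1 + (196513/44789760)*q2 + (-294437/37324800)*q3 = 0.
Solving this linear system: q1 = 8881405/7040334, q2 = 36069020/73923507, q3 = 4123780/73923507.
The numerator is Q*f truncated at degree 5: P0 = a_0 = -19/192; P1 = a_1 + q1*a_0 = -130250353/422420040; P2 = a_2 + q1*a_1 + q2*a_0 = -70920867/328548920; P3 = a_3 + q1*a_2 + q2*a_1 + q3*a_0 = -96684479/2217705210; P4 = a_4 + q1*a_3 + q2*a_2 + q3*a_1 = -3696772/3326557815; P5 = a_5 + q1*a_4 + q2*a_3 + q3*a_2 = 1809721/49898367225.

The Pade approximant has numerator coefficients [-19/192, -130250353/422420040, -70920867/328548920, -96684479/2217705210, -3696772/3326557815, 1809721/49898367225]; denominator coefficients [1, 8881405/7040334, 36069020/73923507, 4123780/73923507].
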